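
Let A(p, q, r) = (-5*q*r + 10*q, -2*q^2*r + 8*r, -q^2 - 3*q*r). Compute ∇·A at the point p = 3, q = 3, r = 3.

-45

∂A₁/∂p = 0
∂A₂/∂q = -4*q*r
∂A₃/∂r = -3*q
∇·A = -4*q*r - 3*q
At (3, 3, 3): -45.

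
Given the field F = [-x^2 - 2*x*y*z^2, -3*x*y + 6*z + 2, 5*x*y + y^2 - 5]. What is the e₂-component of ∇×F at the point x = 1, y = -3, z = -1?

(∇×F)_2 = ∂F₁/∂z − ∂F₃/∂x
= -4*x*y*z − (5*y)
= -4*x*y*z - 5*y
At (1, -3, -1): 3.

3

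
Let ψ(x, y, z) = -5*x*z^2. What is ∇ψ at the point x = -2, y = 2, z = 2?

(-20, 0, 40)

∂ψ/∂x = -5*z^2
∂ψ/∂y = 0
∂ψ/∂z = -10*x*z
∇ψ = (-5*z^2, 0, -10*x*z)
At (-2, 2, 2): (-20, 0, 40).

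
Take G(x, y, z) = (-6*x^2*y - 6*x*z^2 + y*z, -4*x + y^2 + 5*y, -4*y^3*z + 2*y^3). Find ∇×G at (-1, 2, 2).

(-72, 26, 0)

(∇×G)₁ = ∂G₃/∂y − ∂G₂/∂z = -12*y^2*z + 6*y^2
(∇×G)₂ = ∂G₁/∂z − ∂G₃/∂x = -12*x*z + y
(∇×G)₃ = ∂G₂/∂x − ∂G₁/∂y = 6*x^2 - z - 4
∇×G = (-12*y^2*z + 6*y^2, -12*x*z + y, 6*x^2 - z - 4)
At (-1, 2, 2): (-72, 26, 0).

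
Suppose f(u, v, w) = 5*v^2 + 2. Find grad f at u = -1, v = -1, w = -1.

∂f/∂u = 0
∂f/∂v = 10*v
∂f/∂w = 0
∇f = (0, 10*v, 0)
At (-1, -1, -1): (0, -10, 0).

(0, -10, 0)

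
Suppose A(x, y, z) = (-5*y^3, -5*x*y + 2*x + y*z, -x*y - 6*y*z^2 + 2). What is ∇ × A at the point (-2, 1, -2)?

(-23, 1, 12)

(∇×A)₁ = ∂A₃/∂y − ∂A₂/∂z = -x - y - 6*z^2
(∇×A)₂ = ∂A₁/∂z − ∂A₃/∂x = y
(∇×A)₃ = ∂A₂/∂x − ∂A₁/∂y = 15*y^2 - 5*y + 2
∇×A = (-x - y - 6*z^2, y, 15*y^2 - 5*y + 2)
At (-2, 1, -2): (-23, 1, 12).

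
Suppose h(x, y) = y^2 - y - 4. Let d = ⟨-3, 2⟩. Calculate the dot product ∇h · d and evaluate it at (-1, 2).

∂h/∂x = 0
∂h/∂y = 2*y - 1
∇h at (-1, 2) = (0, 3)
∇h · d = (0)(-3) + (3)(2) = 6

6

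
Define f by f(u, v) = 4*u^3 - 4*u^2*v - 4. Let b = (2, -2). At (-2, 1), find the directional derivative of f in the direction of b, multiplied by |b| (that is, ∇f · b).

∂f/∂u = 12*u^2 - 8*u*v
∂f/∂v = -4*u^2
∇f at (-2, 1) = (64, -16)
∇f · b = (64)(2) + (-16)(-2) = 160

160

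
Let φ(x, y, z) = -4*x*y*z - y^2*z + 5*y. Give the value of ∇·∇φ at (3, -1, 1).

-2

∂²φ/∂x² = 0
∂²φ/∂y² = -2*z
∂²φ/∂z² = 0
∇²φ = -2*z
At (3, -1, 1): -2.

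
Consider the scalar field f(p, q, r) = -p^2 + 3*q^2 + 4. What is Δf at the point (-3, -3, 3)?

∂²f/∂p² = -2
∂²f/∂q² = 6
∂²f/∂r² = 0
∇²f = 4
At (-3, -3, 3): 4.

4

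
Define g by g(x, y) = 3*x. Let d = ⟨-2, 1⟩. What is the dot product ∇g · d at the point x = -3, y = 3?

∂g/∂x = 3
∂g/∂y = 0
∇g at (-3, 3) = (3, 0)
∇g · d = (3)(-2) + (0)(1) = -6

-6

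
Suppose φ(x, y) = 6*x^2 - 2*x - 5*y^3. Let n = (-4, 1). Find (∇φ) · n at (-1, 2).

-4

∂φ/∂x = 12*x - 2
∂φ/∂y = -15*y^2
∇φ at (-1, 2) = (-14, -60)
∇φ · n = (-14)(-4) + (-60)(1) = -4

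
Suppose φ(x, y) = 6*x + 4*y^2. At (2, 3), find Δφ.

8

∂²φ/∂x² = 0
∂²φ/∂y² = 8
∇²φ = 8
At (2, 3): 8.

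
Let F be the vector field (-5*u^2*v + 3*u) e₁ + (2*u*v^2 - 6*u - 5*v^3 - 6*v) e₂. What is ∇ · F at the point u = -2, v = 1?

∂F₁/∂u = -10*u*v + 3
∂F₂/∂v = 4*u*v - 15*v^2 - 6
∇·F = -6*u*v - 15*v^2 - 3
At (-2, 1): -6.

-6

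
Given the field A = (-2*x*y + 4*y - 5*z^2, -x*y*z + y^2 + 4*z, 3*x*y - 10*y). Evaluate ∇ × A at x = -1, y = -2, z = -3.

(-15, 36, -12)

(∇×A)₁ = ∂A₃/∂y − ∂A₂/∂z = x*y + 3*x - 14
(∇×A)₂ = ∂A₁/∂z − ∂A₃/∂x = -3*y - 10*z
(∇×A)₃ = ∂A₂/∂x − ∂A₁/∂y = 2*x - y*z - 4
∇×A = (x*y + 3*x - 14, -3*y - 10*z, 2*x - y*z - 4)
At (-1, -2, -3): (-15, 36, -12).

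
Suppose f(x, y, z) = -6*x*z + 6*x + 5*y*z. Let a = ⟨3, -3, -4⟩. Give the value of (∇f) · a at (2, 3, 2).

-60

∂f/∂x = -6*z + 6
∂f/∂y = 5*z
∂f/∂z = -6*x + 5*y
∇f at (2, 3, 2) = (-6, 10, 3)
∇f · a = (-6)(3) + (10)(-3) + (3)(-4) = -60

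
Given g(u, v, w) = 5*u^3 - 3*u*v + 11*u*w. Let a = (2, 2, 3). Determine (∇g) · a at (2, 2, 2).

206

∂g/∂u = 15*u^2 - 3*v + 11*w
∂g/∂v = -3*u
∂g/∂w = 11*u
∇g at (2, 2, 2) = (76, -6, 22)
∇g · a = (76)(2) + (-6)(2) + (22)(3) = 206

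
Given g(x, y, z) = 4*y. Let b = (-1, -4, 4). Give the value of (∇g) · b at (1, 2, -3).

-16

∂g/∂x = 0
∂g/∂y = 4
∂g/∂z = 0
∇g at (1, 2, -3) = (0, 4, 0)
∇g · b = (0)(-1) + (4)(-4) + (0)(4) = -16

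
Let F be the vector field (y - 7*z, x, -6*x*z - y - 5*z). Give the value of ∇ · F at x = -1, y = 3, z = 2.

∂F₁/∂x = 0
∂F₂/∂y = 0
∂F₃/∂z = -6*x - 5
∇·F = -6*x - 5
At (-1, 3, 2): 1.

1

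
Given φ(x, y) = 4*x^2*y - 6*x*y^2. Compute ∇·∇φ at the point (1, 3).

∂²φ/∂x² = 8*y
∂²φ/∂y² = -12*x
∇²φ = -12*x + 8*y
At (1, 3): 12.

12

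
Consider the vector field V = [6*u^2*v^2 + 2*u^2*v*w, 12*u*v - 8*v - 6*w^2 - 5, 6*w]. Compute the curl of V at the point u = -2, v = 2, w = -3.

(∇×V)₁ = ∂V₃/∂v − ∂V₂/∂w = 12*w
(∇×V)₂ = ∂V₁/∂w − ∂V₃/∂u = 2*u^2*v
(∇×V)₃ = ∂V₂/∂u − ∂V₁/∂v = -12*u^2*v - 2*u^2*w + 12*v
∇×V = (12*w, 2*u^2*v, -12*u^2*v - 2*u^2*w + 12*v)
At (-2, 2, -3): (-36, 16, -48).

(-36, 16, -48)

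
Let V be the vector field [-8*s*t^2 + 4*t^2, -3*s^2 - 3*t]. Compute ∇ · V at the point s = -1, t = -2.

-35

∂V₁/∂s = -8*t^2
∂V₂/∂t = -3
∇·V = -8*t^2 - 3
At (-1, -2): -35.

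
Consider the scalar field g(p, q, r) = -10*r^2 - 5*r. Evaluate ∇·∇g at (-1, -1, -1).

∂²g/∂p² = 0
∂²g/∂q² = 0
∂²g/∂r² = -20
∇²g = -20
At (-1, -1, -1): -20.

-20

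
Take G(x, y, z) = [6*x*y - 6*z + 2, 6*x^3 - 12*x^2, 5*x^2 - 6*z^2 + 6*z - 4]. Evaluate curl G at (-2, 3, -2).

(∇×G)₁ = ∂G₃/∂y − ∂G₂/∂z = 0
(∇×G)₂ = ∂G₁/∂z − ∂G₃/∂x = -10*x - 6
(∇×G)₃ = ∂G₂/∂x − ∂G₁/∂y = 18*x^2 - 30*x
∇×G = (0, -10*x - 6, 18*x^2 - 30*x)
At (-2, 3, -2): (0, 14, 132).

(0, 14, 132)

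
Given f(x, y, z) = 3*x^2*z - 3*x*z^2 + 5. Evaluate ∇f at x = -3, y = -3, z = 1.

∂f/∂x = 6*x*z - 3*z^2
∂f/∂y = 0
∂f/∂z = 3*x^2 - 6*x*z
∇f = (6*x*z - 3*z^2, 0, 3*x^2 - 6*x*z)
At (-3, -3, 1): (-21, 0, 45).

(-21, 0, 45)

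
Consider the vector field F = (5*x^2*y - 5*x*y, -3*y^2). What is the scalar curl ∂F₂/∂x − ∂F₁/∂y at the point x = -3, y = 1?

∂F₂/∂x = 0
∂F₁/∂y = 5*x^2 - 5*x
Scalar curl = -5*x^2 + 5*x
At (-3, 1): -60.

-60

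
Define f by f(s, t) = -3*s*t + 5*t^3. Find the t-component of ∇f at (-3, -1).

(∇f)_2 = ∂f/∂t = -3*s + 15*t^2
At (-3, -1): 24.

24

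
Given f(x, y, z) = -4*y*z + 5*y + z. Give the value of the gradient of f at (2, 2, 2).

∂f/∂x = 0
∂f/∂y = -4*z + 5
∂f/∂z = -4*y + 1
∇f = (0, -4*z + 5, -4*y + 1)
At (2, 2, 2): (0, -3, -7).

(0, -3, -7)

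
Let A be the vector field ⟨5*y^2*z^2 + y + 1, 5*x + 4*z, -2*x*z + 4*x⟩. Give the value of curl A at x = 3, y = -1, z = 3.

(-4, 32, 94)

(∇×A)₁ = ∂A₃/∂y − ∂A₂/∂z = -4
(∇×A)₂ = ∂A₁/∂z − ∂A₃/∂x = 10*y^2*z + 2*z - 4
(∇×A)₃ = ∂A₂/∂x − ∂A₁/∂y = -10*y*z^2 + 4
∇×A = (-4, 10*y^2*z + 2*z - 4, -10*y*z^2 + 4)
At (3, -1, 3): (-4, 32, 94).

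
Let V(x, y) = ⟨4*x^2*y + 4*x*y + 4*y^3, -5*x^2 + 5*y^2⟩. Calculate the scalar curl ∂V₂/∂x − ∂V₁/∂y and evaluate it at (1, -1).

-30

∂V₂/∂x = -10*x
∂V₁/∂y = 4*x^2 + 4*x + 12*y^2
Scalar curl = -4*x^2 - 14*x - 12*y^2
At (1, -1): -30.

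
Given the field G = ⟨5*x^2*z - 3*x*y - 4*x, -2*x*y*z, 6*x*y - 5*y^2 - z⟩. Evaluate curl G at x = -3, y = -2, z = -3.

(∇×G)₁ = ∂G₃/∂y − ∂G₂/∂z = 2*x*y + 6*x - 10*y
(∇×G)₂ = ∂G₁/∂z − ∂G₃/∂x = 5*x^2 - 6*y
(∇×G)₃ = ∂G₂/∂x − ∂G₁/∂y = 3*x - 2*y*z
∇×G = (2*x*y + 6*x - 10*y, 5*x^2 - 6*y, 3*x - 2*y*z)
At (-3, -2, -3): (14, 57, -21).

(14, 57, -21)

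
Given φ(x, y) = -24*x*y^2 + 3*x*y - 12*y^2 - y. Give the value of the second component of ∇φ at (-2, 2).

137

(∇φ)_2 = ∂φ/∂y = -48*x*y + 3*x - 24*y - 1
At (-2, 2): 137.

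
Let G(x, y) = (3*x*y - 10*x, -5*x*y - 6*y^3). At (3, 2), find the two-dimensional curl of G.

∂G₂/∂x = -5*y
∂G₁/∂y = 3*x
Scalar curl = -3*x - 5*y
At (3, 2): -19.

-19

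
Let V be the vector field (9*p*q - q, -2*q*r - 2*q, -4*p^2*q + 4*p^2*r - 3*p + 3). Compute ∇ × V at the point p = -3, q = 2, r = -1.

(∇×V)₁ = ∂V₃/∂q − ∂V₂/∂r = -4*p^2 + 2*q
(∇×V)₂ = ∂V₁/∂r − ∂V₃/∂p = 8*p*q - 8*p*r + 3
(∇×V)₃ = ∂V₂/∂p − ∂V₁/∂q = -9*p + 1
∇×V = (-4*p^2 + 2*q, 8*p*q - 8*p*r + 3, -9*p + 1)
At (-3, 2, -1): (-32, -69, 28).

(-32, -69, 28)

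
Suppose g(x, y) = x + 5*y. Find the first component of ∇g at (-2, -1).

1

(∇g)_1 = ∂g/∂x = 1
At (-2, -1): 1.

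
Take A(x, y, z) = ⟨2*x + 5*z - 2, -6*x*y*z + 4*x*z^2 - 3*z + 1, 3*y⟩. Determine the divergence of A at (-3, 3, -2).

∂A₁/∂x = 2
∂A₂/∂y = -6*x*z
∂A₃/∂z = 0
∇·A = -6*x*z + 2
At (-3, 3, -2): -34.

-34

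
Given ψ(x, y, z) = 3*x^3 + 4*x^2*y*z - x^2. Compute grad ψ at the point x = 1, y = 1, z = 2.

∂ψ/∂x = 9*x^2 + 8*x*y*z - 2*x
∂ψ/∂y = 4*x^2*z
∂ψ/∂z = 4*x^2*y
∇ψ = (9*x^2 + 8*x*y*z - 2*x, 4*x^2*z, 4*x^2*y)
At (1, 1, 2): (23, 8, 4).

(23, 8, 4)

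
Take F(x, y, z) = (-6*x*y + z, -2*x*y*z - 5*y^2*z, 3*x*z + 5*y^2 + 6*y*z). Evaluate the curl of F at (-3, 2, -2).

(∇×F)₁ = ∂F₃/∂y − ∂F₂/∂z = 2*x*y + 5*y^2 + 10*y + 6*z
(∇×F)₂ = ∂F₁/∂z − ∂F₃/∂x = -3*z + 1
(∇×F)₃ = ∂F₂/∂x − ∂F₁/∂y = 6*x - 2*y*z
∇×F = (2*x*y + 5*y^2 + 10*y + 6*z, -3*z + 1, 6*x - 2*y*z)
At (-3, 2, -2): (16, 7, -10).

(16, 7, -10)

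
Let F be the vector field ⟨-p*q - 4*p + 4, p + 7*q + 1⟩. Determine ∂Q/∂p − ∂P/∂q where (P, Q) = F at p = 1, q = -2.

∂F₂/∂p = 1
∂F₁/∂q = -p
Scalar curl = p + 1
At (1, -2): 2.

2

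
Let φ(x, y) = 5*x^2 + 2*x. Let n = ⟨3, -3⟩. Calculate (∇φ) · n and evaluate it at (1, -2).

36

∂φ/∂x = 10*x + 2
∂φ/∂y = 0
∇φ at (1, -2) = (12, 0)
∇φ · n = (12)(3) + (0)(-3) = 36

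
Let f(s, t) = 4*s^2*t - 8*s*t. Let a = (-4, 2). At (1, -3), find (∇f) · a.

∂f/∂s = 8*s*t - 8*t
∂f/∂t = 4*s^2 - 8*s
∇f at (1, -3) = (0, -4)
∇f · a = (0)(-4) + (-4)(2) = -8

-8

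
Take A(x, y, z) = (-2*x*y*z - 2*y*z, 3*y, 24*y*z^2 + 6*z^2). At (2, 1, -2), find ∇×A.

(96, -6, -12)

(∇×A)₁ = ∂A₃/∂y − ∂A₂/∂z = 24*z^2
(∇×A)₂ = ∂A₁/∂z − ∂A₃/∂x = -2*x*y - 2*y
(∇×A)₃ = ∂A₂/∂x − ∂A₁/∂y = 2*x*z + 2*z
∇×A = (24*z^2, -2*x*y - 2*y, 2*x*z + 2*z)
At (2, 1, -2): (96, -6, -12).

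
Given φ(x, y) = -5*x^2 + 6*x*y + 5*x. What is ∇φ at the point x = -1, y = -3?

(-3, -6)

∂φ/∂x = -10*x + 6*y + 5
∂φ/∂y = 6*x
∇φ = (-10*x + 6*y + 5, 6*x)
At (-1, -3): (-3, -6).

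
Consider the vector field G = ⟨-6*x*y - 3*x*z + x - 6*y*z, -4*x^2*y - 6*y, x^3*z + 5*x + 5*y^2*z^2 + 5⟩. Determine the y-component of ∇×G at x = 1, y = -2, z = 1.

1

(∇×G)_2 = ∂G₁/∂z − ∂G₃/∂x
= -3*x - 6*y − (3*x^2*z + 5)
= -3*x^2*z - 3*x - 6*y - 5
At (1, -2, 1): 1.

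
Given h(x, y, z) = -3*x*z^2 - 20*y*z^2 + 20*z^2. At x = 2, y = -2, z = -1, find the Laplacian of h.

108

∂²h/∂x² = 0
∂²h/∂y² = 0
∂²h/∂z² = 2*(-3*x - 20*y + 20)
∇²h = -6*x - 40*y + 40
At (2, -2, -1): 108.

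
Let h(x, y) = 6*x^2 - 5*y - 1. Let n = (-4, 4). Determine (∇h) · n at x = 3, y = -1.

-164

∂h/∂x = 12*x
∂h/∂y = -5
∇h at (3, -1) = (36, -5)
∇h · n = (36)(-4) + (-5)(4) = -164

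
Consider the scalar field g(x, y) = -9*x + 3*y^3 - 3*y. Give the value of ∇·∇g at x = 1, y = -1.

-18

∂²g/∂x² = 0
∂²g/∂y² = 18*y
∇²g = 18*y
At (1, -1): -18.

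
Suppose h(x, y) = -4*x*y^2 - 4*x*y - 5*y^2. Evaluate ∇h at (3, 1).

(-8, -46)

∂h/∂x = -4*y^2 - 4*y
∂h/∂y = -8*x*y - 4*x - 10*y
∇h = (-4*y^2 - 4*y, -8*x*y - 4*x - 10*y)
At (3, 1): (-8, -46).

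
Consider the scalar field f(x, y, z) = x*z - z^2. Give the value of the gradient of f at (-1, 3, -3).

∂f/∂x = z
∂f/∂y = 0
∂f/∂z = x - 2*z
∇f = (z, 0, x - 2*z)
At (-1, 3, -3): (-3, 0, 5).

(-3, 0, 5)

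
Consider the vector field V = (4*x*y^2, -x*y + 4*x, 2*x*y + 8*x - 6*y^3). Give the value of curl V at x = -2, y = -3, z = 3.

(∇×V)₁ = ∂V₃/∂y − ∂V₂/∂z = 2*x - 18*y^2
(∇×V)₂ = ∂V₁/∂z − ∂V₃/∂x = -2*y - 8
(∇×V)₃ = ∂V₂/∂x − ∂V₁/∂y = -8*x*y - y + 4
∇×V = (2*x - 18*y^2, -2*y - 8, -8*x*y - y + 4)
At (-2, -3, 3): (-166, -2, -41).

(-166, -2, -41)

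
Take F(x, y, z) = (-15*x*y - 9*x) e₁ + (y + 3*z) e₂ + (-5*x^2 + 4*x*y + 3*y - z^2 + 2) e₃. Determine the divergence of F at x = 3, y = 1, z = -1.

∂F₁/∂x = -15*y - 9
∂F₂/∂y = 1
∂F₃/∂z = -2*z
∇·F = -15*y - 2*z - 8
At (3, 1, -1): -21.

-21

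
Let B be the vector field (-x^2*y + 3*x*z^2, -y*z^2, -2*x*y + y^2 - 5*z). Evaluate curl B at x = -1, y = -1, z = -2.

(4, 10, 1)

(∇×B)₁ = ∂B₃/∂y − ∂B₂/∂z = -2*x + 2*y*z + 2*y
(∇×B)₂ = ∂B₁/∂z − ∂B₃/∂x = 6*x*z + 2*y
(∇×B)₃ = ∂B₂/∂x − ∂B₁/∂y = x^2
∇×B = (-2*x + 2*y*z + 2*y, 6*x*z + 2*y, x^2)
At (-1, -1, -2): (4, 10, 1).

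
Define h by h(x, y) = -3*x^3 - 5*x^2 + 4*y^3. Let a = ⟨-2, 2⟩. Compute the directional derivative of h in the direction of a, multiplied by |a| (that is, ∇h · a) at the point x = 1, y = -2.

∂h/∂x = -9*x^2 - 10*x
∂h/∂y = 12*y^2
∇h at (1, -2) = (-19, 48)
∇h · a = (-19)(-2) + (48)(2) = 134

134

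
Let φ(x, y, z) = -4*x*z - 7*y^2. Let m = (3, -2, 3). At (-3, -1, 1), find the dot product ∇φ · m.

-4

∂φ/∂x = -4*z
∂φ/∂y = -14*y
∂φ/∂z = -4*x
∇φ at (-3, -1, 1) = (-4, 14, 12)
∇φ · m = (-4)(3) + (14)(-2) + (12)(3) = -4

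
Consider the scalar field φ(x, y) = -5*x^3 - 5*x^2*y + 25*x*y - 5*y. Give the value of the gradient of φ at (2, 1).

∂φ/∂x = -15*x^2 - 10*x*y + 25*y
∂φ/∂y = -5*x^2 + 25*x - 5
∇φ = (-15*x^2 - 10*x*y + 25*y, -5*x^2 + 25*x - 5)
At (2, 1): (-55, 25).

(-55, 25)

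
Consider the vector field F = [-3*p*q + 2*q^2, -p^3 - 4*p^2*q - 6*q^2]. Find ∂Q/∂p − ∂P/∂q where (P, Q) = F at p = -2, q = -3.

∂F₂/∂p = -3*p^2 - 8*p*q
∂F₁/∂q = -3*p + 4*q
Scalar curl = -3*p^2 - 8*p*q + 3*p - 4*q
At (-2, -3): -54.

-54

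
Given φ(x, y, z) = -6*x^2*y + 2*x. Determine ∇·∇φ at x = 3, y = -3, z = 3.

36

∂²φ/∂x² = -12*y
∂²φ/∂y² = 0
∂²φ/∂z² = 0
∇²φ = -12*y
At (3, -3, 3): 36.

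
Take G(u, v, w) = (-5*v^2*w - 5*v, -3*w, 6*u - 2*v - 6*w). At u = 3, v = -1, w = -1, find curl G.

(∇×G)₁ = ∂G₃/∂v − ∂G₂/∂w = 1
(∇×G)₂ = ∂G₁/∂w − ∂G₃/∂u = -5*v^2 - 6
(∇×G)₃ = ∂G₂/∂u − ∂G₁/∂v = 10*v*w + 5
∇×G = (1, -5*v^2 - 6, 10*v*w + 5)
At (3, -1, -1): (1, -11, 15).

(1, -11, 15)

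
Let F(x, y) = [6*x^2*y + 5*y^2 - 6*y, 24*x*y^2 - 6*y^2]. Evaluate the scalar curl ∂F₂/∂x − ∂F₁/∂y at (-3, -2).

68

∂F₂/∂x = 24*y^2
∂F₁/∂y = 6*x^2 + 10*y - 6
Scalar curl = -6*x^2 + 24*y^2 - 10*y + 6
At (-3, -2): 68.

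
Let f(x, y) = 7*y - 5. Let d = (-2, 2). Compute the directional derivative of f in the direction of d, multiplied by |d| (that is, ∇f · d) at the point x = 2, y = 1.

∂f/∂x = 0
∂f/∂y = 7
∇f at (2, 1) = (0, 7)
∇f · d = (0)(-2) + (7)(2) = 14

14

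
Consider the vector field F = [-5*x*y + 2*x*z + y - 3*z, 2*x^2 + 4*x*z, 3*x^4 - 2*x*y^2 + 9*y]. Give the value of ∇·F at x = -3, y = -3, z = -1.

13

∂F₁/∂x = -5*y + 2*z
∂F₂/∂y = 0
∂F₃/∂z = 0
∇·F = -5*y + 2*z
At (-3, -3, -1): 13.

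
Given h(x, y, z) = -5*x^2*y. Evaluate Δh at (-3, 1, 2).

-10

∂²h/∂x² = -10*y
∂²h/∂y² = 0
∂²h/∂z² = 0
∇²h = -10*y
At (-3, 1, 2): -10.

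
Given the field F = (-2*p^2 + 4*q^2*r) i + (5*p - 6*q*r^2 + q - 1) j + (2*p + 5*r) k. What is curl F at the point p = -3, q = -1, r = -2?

(∇×F)₁ = ∂F₃/∂q − ∂F₂/∂r = 12*q*r
(∇×F)₂ = ∂F₁/∂r − ∂F₃/∂p = 4*q^2 - 2
(∇×F)₃ = ∂F₂/∂p − ∂F₁/∂q = -8*q*r + 5
∇×F = (12*q*r, 4*q^2 - 2, -8*q*r + 5)
At (-3, -1, -2): (24, 2, -11).

(24, 2, -11)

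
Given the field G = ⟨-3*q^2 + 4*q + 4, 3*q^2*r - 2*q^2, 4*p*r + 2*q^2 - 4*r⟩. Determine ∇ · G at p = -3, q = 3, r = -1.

-46

∂G₁/∂p = 0
∂G₂/∂q = 6*q*r - 4*q
∂G₃/∂r = 4*p - 4
∇·G = 4*p + 6*q*r - 4*q - 4
At (-3, 3, -1): -46.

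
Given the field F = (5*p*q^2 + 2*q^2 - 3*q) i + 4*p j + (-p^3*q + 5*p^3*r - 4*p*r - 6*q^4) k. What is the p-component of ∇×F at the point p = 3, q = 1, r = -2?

-51

(∇×F)_1 = ∂F₃/∂q − ∂F₂/∂r
= -p^3 - 24*q^3 − (0)
= -p^3 - 24*q^3
At (3, 1, -2): -51.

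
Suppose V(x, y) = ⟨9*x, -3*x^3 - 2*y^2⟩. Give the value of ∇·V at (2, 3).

∂V₁/∂x = 9
∂V₂/∂y = -4*y
∇·V = -4*y + 9
At (2, 3): -3.

-3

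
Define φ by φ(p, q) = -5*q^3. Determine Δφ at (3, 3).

-90

∂²φ/∂p² = 0
∂²φ/∂q² = -30*q
∇²φ = -30*q
At (3, 3): -90.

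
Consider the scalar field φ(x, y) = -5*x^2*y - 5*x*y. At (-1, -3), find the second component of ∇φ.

0

(∇φ)_2 = ∂φ/∂y = -5*x^2 - 5*x
At (-1, -3): 0.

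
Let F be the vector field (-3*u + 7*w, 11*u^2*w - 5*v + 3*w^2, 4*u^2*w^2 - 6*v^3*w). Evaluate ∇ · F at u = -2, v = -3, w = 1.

186

∂F₁/∂u = -3
∂F₂/∂v = -5
∂F₃/∂w = 8*u^2*w - 6*v^3
∇·F = 8*u^2*w - 6*v^3 - 8
At (-2, -3, 1): 186.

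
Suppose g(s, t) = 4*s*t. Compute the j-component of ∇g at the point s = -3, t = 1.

(∇g)_2 = ∂g/∂t = 4*s
At (-3, 1): -12.

-12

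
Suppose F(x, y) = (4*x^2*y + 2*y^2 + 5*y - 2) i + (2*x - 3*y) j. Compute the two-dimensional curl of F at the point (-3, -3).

∂F₂/∂x = 2
∂F₁/∂y = 4*x^2 + 4*y + 5
Scalar curl = -4*x^2 - 4*y - 3
At (-3, -3): -27.

-27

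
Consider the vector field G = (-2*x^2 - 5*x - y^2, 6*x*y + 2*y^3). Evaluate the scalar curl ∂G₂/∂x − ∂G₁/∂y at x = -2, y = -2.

∂G₂/∂x = 6*y
∂G₁/∂y = -2*y
Scalar curl = 8*y
At (-2, -2): -16.

-16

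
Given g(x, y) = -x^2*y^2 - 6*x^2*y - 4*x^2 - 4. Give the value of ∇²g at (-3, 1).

-40

∂²g/∂x² = -2*(y^2 + 6*y + 4)
∂²g/∂y² = -2*x^2
∇²g = -2*x^2 - 2*y^2 - 12*y - 8
At (-3, 1): -40.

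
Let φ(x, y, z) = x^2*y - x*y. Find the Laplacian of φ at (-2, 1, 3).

2

∂²φ/∂x² = 2*y
∂²φ/∂y² = 0
∂²φ/∂z² = 0
∇²φ = 2*y
At (-2, 1, 3): 2.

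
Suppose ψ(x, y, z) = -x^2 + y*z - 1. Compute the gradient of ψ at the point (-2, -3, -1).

∂ψ/∂x = -2*x
∂ψ/∂y = z
∂ψ/∂z = y
∇ψ = (-2*x, z, y)
At (-2, -3, -1): (4, -1, -3).

(4, -1, -3)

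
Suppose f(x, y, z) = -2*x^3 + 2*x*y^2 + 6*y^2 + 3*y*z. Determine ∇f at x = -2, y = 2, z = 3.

(-16, 17, 6)

∂f/∂x = -6*x^2 + 2*y^2
∂f/∂y = 4*x*y + 12*y + 3*z
∂f/∂z = 3*y
∇f = (-6*x^2 + 2*y^2, 4*x*y + 12*y + 3*z, 3*y)
At (-2, 2, 3): (-16, 17, 6).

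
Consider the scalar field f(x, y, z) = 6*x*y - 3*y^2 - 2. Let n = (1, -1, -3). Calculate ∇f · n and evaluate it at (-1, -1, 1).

∂f/∂x = 6*y
∂f/∂y = 6*x - 6*y
∂f/∂z = 0
∇f at (-1, -1, 1) = (-6, 0, 0)
∇f · n = (-6)(1) + (0)(-1) + (0)(-3) = -6

-6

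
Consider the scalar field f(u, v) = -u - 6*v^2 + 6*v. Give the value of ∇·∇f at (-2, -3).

∂²f/∂u² = 0
∂²f/∂v² = -12
∇²f = -12
At (-2, -3): -12.

-12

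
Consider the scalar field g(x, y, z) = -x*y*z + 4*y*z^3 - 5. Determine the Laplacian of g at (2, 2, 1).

48

∂²g/∂x² = 0
∂²g/∂y² = 0
∂²g/∂z² = 24*y*z
∇²g = 24*y*z
At (2, 2, 1): 48.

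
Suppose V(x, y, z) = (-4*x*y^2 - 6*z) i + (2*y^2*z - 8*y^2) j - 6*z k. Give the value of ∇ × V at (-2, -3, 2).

(-18, -6, 48)

(∇×V)₁ = ∂V₃/∂y − ∂V₂/∂z = -2*y^2
(∇×V)₂ = ∂V₁/∂z − ∂V₃/∂x = -6
(∇×V)₃ = ∂V₂/∂x − ∂V₁/∂y = 8*x*y
∇×V = (-2*y^2, -6, 8*x*y)
At (-2, -3, 2): (-18, -6, 48).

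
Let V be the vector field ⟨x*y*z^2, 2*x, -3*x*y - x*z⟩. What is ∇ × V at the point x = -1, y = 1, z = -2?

(3, 5, 6)

(∇×V)₁ = ∂V₃/∂y − ∂V₂/∂z = -3*x
(∇×V)₂ = ∂V₁/∂z − ∂V₃/∂x = 2*x*y*z + 3*y + z
(∇×V)₃ = ∂V₂/∂x − ∂V₁/∂y = -x*z^2 + 2
∇×V = (-3*x, 2*x*y*z + 3*y + z, -x*z^2 + 2)
At (-1, 1, -2): (3, 5, 6).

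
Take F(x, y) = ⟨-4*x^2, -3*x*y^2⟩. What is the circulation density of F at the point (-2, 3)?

-27

∂F₂/∂x = -3*y^2
∂F₁/∂y = 0
Scalar curl = -3*y^2
At (-2, 3): -27.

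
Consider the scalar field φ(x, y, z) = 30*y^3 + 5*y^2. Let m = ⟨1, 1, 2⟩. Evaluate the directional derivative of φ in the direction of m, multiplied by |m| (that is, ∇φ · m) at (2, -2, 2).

∂φ/∂x = 0
∂φ/∂y = 90*y^2 + 10*y
∂φ/∂z = 0
∇φ at (2, -2, 2) = (0, 340, 0)
∇φ · m = (0)(1) + (340)(1) + (0)(2) = 340

340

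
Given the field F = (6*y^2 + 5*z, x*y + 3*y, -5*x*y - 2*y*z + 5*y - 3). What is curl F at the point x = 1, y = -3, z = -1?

(∇×F)₁ = ∂F₃/∂y − ∂F₂/∂z = -5*x - 2*z + 5
(∇×F)₂ = ∂F₁/∂z − ∂F₃/∂x = 5*y + 5
(∇×F)₃ = ∂F₂/∂x − ∂F₁/∂y = -11*y
∇×F = (-5*x - 2*z + 5, 5*y + 5, -11*y)
At (1, -3, -1): (2, -10, 33).

(2, -10, 33)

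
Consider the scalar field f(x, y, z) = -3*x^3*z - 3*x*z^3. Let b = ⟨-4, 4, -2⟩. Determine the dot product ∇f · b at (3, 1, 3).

1944

∂f/∂x = -9*x^2*z - 3*z^3
∂f/∂y = 0
∂f/∂z = -3*x^3 - 9*x*z^2
∇f at (3, 1, 3) = (-324, 0, -324)
∇f · b = (-324)(-4) + (0)(4) + (-324)(-2) = 1944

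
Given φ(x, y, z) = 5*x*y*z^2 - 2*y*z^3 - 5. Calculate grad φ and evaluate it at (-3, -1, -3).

∂φ/∂x = 5*y*z^2
∂φ/∂y = 5*x*z^2 - 2*z^3
∂φ/∂z = 10*x*y*z - 6*y*z^2
∇φ = (5*y*z^2, 5*x*z^2 - 2*z^3, 10*x*y*z - 6*y*z^2)
At (-3, -1, -3): (-45, -81, -36).

(-45, -81, -36)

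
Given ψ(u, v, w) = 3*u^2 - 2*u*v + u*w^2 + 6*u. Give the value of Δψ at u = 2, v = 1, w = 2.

∂²ψ/∂u² = 6
∂²ψ/∂v² = 0
∂²ψ/∂w² = 2*u
∇²ψ = 2*u + 6
At (2, 1, 2): 10.

10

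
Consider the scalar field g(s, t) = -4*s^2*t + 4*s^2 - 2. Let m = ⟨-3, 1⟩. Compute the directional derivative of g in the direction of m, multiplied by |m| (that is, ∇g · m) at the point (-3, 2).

∂g/∂s = -8*s*t + 8*s
∂g/∂t = -4*s^2
∇g at (-3, 2) = (24, -36)
∇g · m = (24)(-3) + (-36)(1) = -108

-108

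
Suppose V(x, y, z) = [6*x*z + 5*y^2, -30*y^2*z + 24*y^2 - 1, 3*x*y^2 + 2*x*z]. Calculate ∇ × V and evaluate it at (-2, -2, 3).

(144, -30, 20)

(∇×V)₁ = ∂V₃/∂y − ∂V₂/∂z = 6*x*y + 30*y^2
(∇×V)₂ = ∂V₁/∂z − ∂V₃/∂x = 6*x - 3*y^2 - 2*z
(∇×V)₃ = ∂V₂/∂x − ∂V₁/∂y = -10*y
∇×V = (6*x*y + 30*y^2, 6*x - 3*y^2 - 2*z, -10*y)
At (-2, -2, 3): (144, -30, 20).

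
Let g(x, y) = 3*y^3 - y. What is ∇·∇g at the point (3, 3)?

54

∂²g/∂x² = 0
∂²g/∂y² = 18*y
∇²g = 18*y
At (3, 3): 54.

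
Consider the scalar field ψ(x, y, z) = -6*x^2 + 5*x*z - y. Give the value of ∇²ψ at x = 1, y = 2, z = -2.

∂²ψ/∂x² = -12
∂²ψ/∂y² = 0
∂²ψ/∂z² = 0
∇²ψ = -12
At (1, 2, -2): -12.

-12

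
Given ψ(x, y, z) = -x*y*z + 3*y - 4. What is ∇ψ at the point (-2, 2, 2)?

(-4, 7, 4)

∂ψ/∂x = -y*z
∂ψ/∂y = -x*z + 3
∂ψ/∂z = -x*y
∇ψ = (-y*z, -x*z + 3, -x*y)
At (-2, 2, 2): (-4, 7, 4).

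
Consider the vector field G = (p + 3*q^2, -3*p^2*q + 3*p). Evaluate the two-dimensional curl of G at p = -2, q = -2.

∂G₂/∂p = -6*p*q + 3
∂G₁/∂q = 6*q
Scalar curl = -6*p*q - 6*q + 3
At (-2, -2): -9.

-9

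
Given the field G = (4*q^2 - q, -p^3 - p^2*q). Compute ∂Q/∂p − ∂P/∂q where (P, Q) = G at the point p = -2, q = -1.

∂G₂/∂p = -3*p^2 - 2*p*q
∂G₁/∂q = 8*q - 1
Scalar curl = -3*p^2 - 2*p*q - 8*q + 1
At (-2, -1): -7.

-7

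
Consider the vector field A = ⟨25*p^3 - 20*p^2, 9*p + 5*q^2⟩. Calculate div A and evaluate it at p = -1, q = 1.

∂A₁/∂p = 75*p^2 - 40*p
∂A₂/∂q = 10*q
∇·A = 75*p^2 - 40*p + 10*q
At (-1, 1): 125.

125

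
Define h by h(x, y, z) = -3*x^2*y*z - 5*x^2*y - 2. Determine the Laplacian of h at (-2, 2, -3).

∂²h/∂x² = -2*y*(3*z + 5)
∂²h/∂y² = 0
∂²h/∂z² = 0
∇²h = -6*y*z - 10*y
At (-2, 2, -3): 16.

16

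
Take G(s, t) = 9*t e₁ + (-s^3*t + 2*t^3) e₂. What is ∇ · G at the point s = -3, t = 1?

33

∂G₁/∂s = 0
∂G₂/∂t = -s^3 + 6*t^2
∇·G = -s^3 + 6*t^2
At (-3, 1): 33.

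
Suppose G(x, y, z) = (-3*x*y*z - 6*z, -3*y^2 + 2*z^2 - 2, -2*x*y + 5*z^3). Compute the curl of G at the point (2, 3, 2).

(-12, -18, 12)

(∇×G)₁ = ∂G₃/∂y − ∂G₂/∂z = -2*x - 4*z
(∇×G)₂ = ∂G₁/∂z − ∂G₃/∂x = -3*x*y + 2*y - 6
(∇×G)₃ = ∂G₂/∂x − ∂G₁/∂y = 3*x*z
∇×G = (-2*x - 4*z, -3*x*y + 2*y - 6, 3*x*z)
At (2, 3, 2): (-12, -18, 12).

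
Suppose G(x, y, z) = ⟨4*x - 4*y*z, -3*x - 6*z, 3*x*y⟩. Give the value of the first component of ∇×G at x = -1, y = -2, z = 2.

3

(∇×G)_1 = ∂G₃/∂y − ∂G₂/∂z
= 3*x − (-6)
= 3*x + 6
At (-1, -2, 2): 3.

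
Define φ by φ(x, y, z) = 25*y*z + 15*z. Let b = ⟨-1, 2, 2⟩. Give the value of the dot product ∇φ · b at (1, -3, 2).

∂φ/∂x = 0
∂φ/∂y = 25*z
∂φ/∂z = 25*y + 15
∇φ at (1, -3, 2) = (0, 50, -60)
∇φ · b = (0)(-1) + (50)(2) + (-60)(2) = -20

-20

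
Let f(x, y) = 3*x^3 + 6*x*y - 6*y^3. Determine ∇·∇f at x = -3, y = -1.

∂²f/∂x² = 18*x
∂²f/∂y² = -36*y
∇²f = 18*x - 36*y
At (-3, -1): -18.

-18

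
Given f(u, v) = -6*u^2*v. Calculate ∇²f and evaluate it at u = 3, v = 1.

-12

∂²f/∂u² = -12*v
∂²f/∂v² = 0
∇²f = -12*v
At (3, 1): -12.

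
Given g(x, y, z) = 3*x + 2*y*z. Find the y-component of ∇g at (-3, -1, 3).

6

(∇g)_2 = ∂g/∂y = 2*z
At (-3, -1, 3): 6.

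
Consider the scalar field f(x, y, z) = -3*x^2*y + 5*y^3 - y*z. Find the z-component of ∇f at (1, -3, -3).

3

(∇f)_3 = ∂f/∂z = -y
At (1, -3, -3): 3.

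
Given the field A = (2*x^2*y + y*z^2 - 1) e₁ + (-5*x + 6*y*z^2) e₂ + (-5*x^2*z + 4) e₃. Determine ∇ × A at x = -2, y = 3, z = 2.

(-72, -28, -17)

(∇×A)₁ = ∂A₃/∂y − ∂A₂/∂z = -12*y*z
(∇×A)₂ = ∂A₁/∂z − ∂A₃/∂x = 10*x*z + 2*y*z
(∇×A)₃ = ∂A₂/∂x − ∂A₁/∂y = -2*x^2 - z^2 - 5
∇×A = (-12*y*z, 10*x*z + 2*y*z, -2*x^2 - z^2 - 5)
At (-2, 3, 2): (-72, -28, -17).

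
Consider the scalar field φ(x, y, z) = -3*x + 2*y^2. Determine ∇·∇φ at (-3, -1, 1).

4

∂²φ/∂x² = 0
∂²φ/∂y² = 4
∂²φ/∂z² = 0
∇²φ = 4
At (-3, -1, 1): 4.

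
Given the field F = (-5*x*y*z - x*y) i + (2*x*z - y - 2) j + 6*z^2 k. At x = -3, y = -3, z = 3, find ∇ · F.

∂F₁/∂x = -5*y*z - y
∂F₂/∂y = -1
∂F₃/∂z = 12*z
∇·F = -5*y*z - y + 12*z - 1
At (-3, -3, 3): 83.

83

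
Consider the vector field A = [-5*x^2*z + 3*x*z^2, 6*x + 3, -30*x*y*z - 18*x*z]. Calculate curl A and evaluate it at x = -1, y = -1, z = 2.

(60, -41, 6)

(∇×A)₁ = ∂A₃/∂y − ∂A₂/∂z = -30*x*z
(∇×A)₂ = ∂A₁/∂z − ∂A₃/∂x = -5*x^2 + 6*x*z + 30*y*z + 18*z
(∇×A)₃ = ∂A₂/∂x − ∂A₁/∂y = 6
∇×A = (-30*x*z, -5*x^2 + 6*x*z + 30*y*z + 18*z, 6)
At (-1, -1, 2): (60, -41, 6).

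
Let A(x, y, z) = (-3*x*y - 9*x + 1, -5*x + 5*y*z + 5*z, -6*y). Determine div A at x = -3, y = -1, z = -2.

-16

∂A₁/∂x = -3*y - 9
∂A₂/∂y = 5*z
∂A₃/∂z = 0
∇·A = -3*y + 5*z - 9
At (-3, -1, -2): -16.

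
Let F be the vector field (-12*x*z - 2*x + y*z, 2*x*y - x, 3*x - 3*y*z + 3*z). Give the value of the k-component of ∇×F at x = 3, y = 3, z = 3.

(∇×F)_3 = ∂F₂/∂x − ∂F₁/∂y
= 2*y - 1 − (z)
= 2*y - z - 1
At (3, 3, 3): 2.

2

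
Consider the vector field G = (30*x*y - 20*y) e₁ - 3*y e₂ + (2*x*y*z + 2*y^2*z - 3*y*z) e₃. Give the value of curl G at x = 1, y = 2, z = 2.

(∇×G)₁ = ∂G₃/∂y − ∂G₂/∂z = 2*x*z + 4*y*z - 3*z
(∇×G)₂ = ∂G₁/∂z − ∂G₃/∂x = -2*y*z
(∇×G)₃ = ∂G₂/∂x − ∂G₁/∂y = -30*x + 20
∇×G = (2*x*z + 4*y*z - 3*z, -2*y*z, -30*x + 20)
At (1, 2, 2): (14, -8, -10).

(14, -8, -10)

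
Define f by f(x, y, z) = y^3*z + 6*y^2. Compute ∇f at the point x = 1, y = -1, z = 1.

(0, -9, -1)

∂f/∂x = 0
∂f/∂y = 3*y^2*z + 12*y
∂f/∂z = y^3
∇f = (0, 3*y^2*z + 12*y, y^3)
At (1, -1, 1): (0, -9, -1).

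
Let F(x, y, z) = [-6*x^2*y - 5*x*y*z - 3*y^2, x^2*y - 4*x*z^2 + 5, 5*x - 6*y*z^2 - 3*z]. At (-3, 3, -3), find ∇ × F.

(18, 40, 63)

(∇×F)₁ = ∂F₃/∂y − ∂F₂/∂z = 8*x*z - 6*z^2
(∇×F)₂ = ∂F₁/∂z − ∂F₃/∂x = -5*x*y - 5
(∇×F)₃ = ∂F₂/∂x − ∂F₁/∂y = 6*x^2 + 2*x*y + 5*x*z + 6*y - 4*z^2
∇×F = (8*x*z - 6*z^2, -5*x*y - 5, 6*x^2 + 2*x*y + 5*x*z + 6*y - 4*z^2)
At (-3, 3, -3): (18, 40, 63).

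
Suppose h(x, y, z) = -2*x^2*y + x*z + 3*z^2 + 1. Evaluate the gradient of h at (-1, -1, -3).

∂h/∂x = -4*x*y + z
∂h/∂y = -2*x^2
∂h/∂z = x + 6*z
∇h = (-4*x*y + z, -2*x^2, x + 6*z)
At (-1, -1, -3): (-7, -2, -19).

(-7, -2, -19)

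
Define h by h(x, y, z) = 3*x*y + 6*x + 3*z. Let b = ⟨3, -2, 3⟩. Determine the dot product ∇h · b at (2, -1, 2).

6

∂h/∂x = 3*y + 6
∂h/∂y = 3*x
∂h/∂z = 3
∇h at (2, -1, 2) = (3, 6, 3)
∇h · b = (3)(3) + (6)(-2) + (3)(3) = 6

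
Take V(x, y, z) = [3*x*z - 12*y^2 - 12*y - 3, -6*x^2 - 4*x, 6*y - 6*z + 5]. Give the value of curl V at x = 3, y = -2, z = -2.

(∇×V)₁ = ∂V₃/∂y − ∂V₂/∂z = 6
(∇×V)₂ = ∂V₁/∂z − ∂V₃/∂x = 3*x
(∇×V)₃ = ∂V₂/∂x − ∂V₁/∂y = -12*x + 24*y + 8
∇×V = (6, 3*x, -12*x + 24*y + 8)
At (3, -2, -2): (6, 9, -76).

(6, 9, -76)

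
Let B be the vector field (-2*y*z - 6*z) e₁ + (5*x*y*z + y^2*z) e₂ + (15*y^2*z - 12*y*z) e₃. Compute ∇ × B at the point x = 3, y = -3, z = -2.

(∇×B)₁ = ∂B₃/∂y − ∂B₂/∂z = -5*x*y - y^2 + 30*y*z - 12*z
(∇×B)₂ = ∂B₁/∂z − ∂B₃/∂x = -2*y - 6
(∇×B)₃ = ∂B₂/∂x − ∂B₁/∂y = 5*y*z + 2*z
∇×B = (-5*x*y - y^2 + 30*y*z - 12*z, -2*y - 6, 5*y*z + 2*z)
At (3, -3, -2): (240, 0, 26).

(240, 0, 26)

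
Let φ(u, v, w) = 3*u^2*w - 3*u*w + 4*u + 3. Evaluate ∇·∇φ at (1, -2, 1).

∂²φ/∂u² = 6*w
∂²φ/∂v² = 0
∂²φ/∂w² = 0
∇²φ = 6*w
At (1, -2, 1): 6.

6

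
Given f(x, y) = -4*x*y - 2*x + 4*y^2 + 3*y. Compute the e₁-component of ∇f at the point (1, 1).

(∇f)_1 = ∂f/∂x = -4*y - 2
At (1, 1): -6.

-6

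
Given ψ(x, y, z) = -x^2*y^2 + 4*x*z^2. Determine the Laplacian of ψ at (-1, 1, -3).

-12

∂²ψ/∂x² = -2*y^2
∂²ψ/∂y² = -2*x^2
∂²ψ/∂z² = 8*x
∇²ψ = -2*x^2 + 8*x - 2*y^2
At (-1, 1, -3): -12.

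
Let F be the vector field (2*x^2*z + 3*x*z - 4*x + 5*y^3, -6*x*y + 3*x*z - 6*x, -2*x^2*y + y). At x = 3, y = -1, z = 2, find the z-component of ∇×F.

(∇×F)_3 = ∂F₂/∂x − ∂F₁/∂y
= -6*y + 3*z - 6 − (15*y^2)
= -15*y^2 - 6*y + 3*z - 6
At (3, -1, 2): -9.

-9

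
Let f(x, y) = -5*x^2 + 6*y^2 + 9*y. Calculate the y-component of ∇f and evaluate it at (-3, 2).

33

(∇f)_2 = ∂f/∂y = 12*y + 9
At (-3, 2): 33.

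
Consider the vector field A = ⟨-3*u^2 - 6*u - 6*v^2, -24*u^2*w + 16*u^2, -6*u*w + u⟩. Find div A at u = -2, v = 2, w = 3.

18

∂A₁/∂u = -6*u - 6
∂A₂/∂v = 0
∂A₃/∂w = -6*u
∇·A = -12*u - 6
At (-2, 2, 3): 18.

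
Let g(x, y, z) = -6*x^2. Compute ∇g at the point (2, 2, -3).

∂g/∂x = -12*x
∂g/∂y = 0
∂g/∂z = 0
∇g = (-12*x, 0, 0)
At (2, 2, -3): (-24, 0, 0).

(-24, 0, 0)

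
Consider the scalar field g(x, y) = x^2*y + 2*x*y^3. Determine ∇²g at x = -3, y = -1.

∂²g/∂x² = 2*y
∂²g/∂y² = 12*x*y
∇²g = 12*x*y + 2*y
At (-3, -1): 34.

34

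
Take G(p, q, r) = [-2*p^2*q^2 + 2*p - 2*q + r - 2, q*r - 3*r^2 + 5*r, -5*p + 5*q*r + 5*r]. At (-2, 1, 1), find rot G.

(∇×G)₁ = ∂G₃/∂q − ∂G₂/∂r = -q + 11*r - 5
(∇×G)₂ = ∂G₁/∂r − ∂G₃/∂p = 6
(∇×G)₃ = ∂G₂/∂p − ∂G₁/∂q = 4*p^2*q + 2
∇×G = (-q + 11*r - 5, 6, 4*p^2*q + 2)
At (-2, 1, 1): (5, 6, 18).

(5, 6, 18)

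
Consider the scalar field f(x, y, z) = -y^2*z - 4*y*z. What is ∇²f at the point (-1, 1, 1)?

-2

∂²f/∂x² = 0
∂²f/∂y² = -2*z
∂²f/∂z² = 0
∇²f = -2*z
At (-1, 1, 1): -2.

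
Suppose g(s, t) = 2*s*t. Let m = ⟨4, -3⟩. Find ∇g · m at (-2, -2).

∂g/∂s = 2*t
∂g/∂t = 2*s
∇g at (-2, -2) = (-4, -4)
∇g · m = (-4)(4) + (-4)(-3) = -4

-4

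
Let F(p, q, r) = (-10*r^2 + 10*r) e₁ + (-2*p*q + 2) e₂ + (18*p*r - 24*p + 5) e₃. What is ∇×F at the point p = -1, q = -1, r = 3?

(0, -80, 2)

(∇×F)₁ = ∂F₃/∂q − ∂F₂/∂r = 0
(∇×F)₂ = ∂F₁/∂r − ∂F₃/∂p = -38*r + 34
(∇×F)₃ = ∂F₂/∂p − ∂F₁/∂q = -2*q
∇×F = (0, -38*r + 34, -2*q)
At (-1, -1, 3): (0, -80, 2).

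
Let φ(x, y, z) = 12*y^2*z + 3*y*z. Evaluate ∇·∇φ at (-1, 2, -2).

-48

∂²φ/∂x² = 0
∂²φ/∂y² = 24*z
∂²φ/∂z² = 0
∇²φ = 24*z
At (-1, 2, -2): -48.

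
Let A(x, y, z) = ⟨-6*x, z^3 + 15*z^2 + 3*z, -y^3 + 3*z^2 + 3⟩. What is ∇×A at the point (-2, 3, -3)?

(∇×A)₁ = ∂A₃/∂y − ∂A₂/∂z = -3*y^2 - 3*z^2 - 30*z - 3
(∇×A)₂ = ∂A₁/∂z − ∂A₃/∂x = 0
(∇×A)₃ = ∂A₂/∂x − ∂A₁/∂y = 0
∇×A = (-3*y^2 - 3*z^2 - 30*z - 3, 0, 0)
At (-2, 3, -3): (33, 0, 0).

(33, 0, 0)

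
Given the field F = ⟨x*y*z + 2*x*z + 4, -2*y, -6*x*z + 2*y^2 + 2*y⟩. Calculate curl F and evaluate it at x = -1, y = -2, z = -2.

(∇×F)₁ = ∂F₃/∂y − ∂F₂/∂z = 4*y + 2
(∇×F)₂ = ∂F₁/∂z − ∂F₃/∂x = x*y + 2*x + 6*z
(∇×F)₃ = ∂F₂/∂x − ∂F₁/∂y = -x*z
∇×F = (4*y + 2, x*y + 2*x + 6*z, -x*z)
At (-1, -2, -2): (-6, -12, -2).

(-6, -12, -2)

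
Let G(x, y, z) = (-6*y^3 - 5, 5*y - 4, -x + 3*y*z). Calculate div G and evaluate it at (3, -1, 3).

2

∂G₁/∂x = 0
∂G₂/∂y = 5
∂G₃/∂z = 3*y
∇·G = 3*y + 5
At (3, -1, 3): 2.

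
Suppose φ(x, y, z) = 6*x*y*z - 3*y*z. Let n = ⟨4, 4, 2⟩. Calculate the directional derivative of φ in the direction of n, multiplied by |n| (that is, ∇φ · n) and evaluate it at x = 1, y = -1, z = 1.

-18

∂φ/∂x = 6*y*z
∂φ/∂y = 6*x*z - 3*z
∂φ/∂z = 6*x*y - 3*y
∇φ at (1, -1, 1) = (-6, 3, -3)
∇φ · n = (-6)(4) + (3)(4) + (-3)(2) = -18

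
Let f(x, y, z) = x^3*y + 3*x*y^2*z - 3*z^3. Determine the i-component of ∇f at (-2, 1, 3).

21

(∇f)_1 = ∂f/∂x = 3*x^2*y + 3*y^2*z
At (-2, 1, 3): 21.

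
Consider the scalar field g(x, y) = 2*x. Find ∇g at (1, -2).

(2, 0)

∂g/∂x = 2
∂g/∂y = 0
∇g = (2, 0)
At (1, -2): (2, 0).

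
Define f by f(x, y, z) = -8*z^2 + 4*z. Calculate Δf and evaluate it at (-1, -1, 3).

-16

∂²f/∂x² = 0
∂²f/∂y² = 0
∂²f/∂z² = -16
∇²f = -16
At (-1, -1, 3): -16.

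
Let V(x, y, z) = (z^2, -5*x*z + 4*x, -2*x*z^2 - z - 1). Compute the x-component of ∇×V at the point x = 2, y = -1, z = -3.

10

(∇×V)_1 = ∂V₃/∂y − ∂V₂/∂z
= 0 − (-5*x)
= 5*x
At (2, -1, -3): 10.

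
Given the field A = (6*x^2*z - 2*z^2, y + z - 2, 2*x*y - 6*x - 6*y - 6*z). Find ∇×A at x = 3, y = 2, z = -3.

(-1, 68, 0)

(∇×A)₁ = ∂A₃/∂y − ∂A₂/∂z = 2*x - 7
(∇×A)₂ = ∂A₁/∂z − ∂A₃/∂x = 6*x^2 - 2*y - 4*z + 6
(∇×A)₃ = ∂A₂/∂x − ∂A₁/∂y = 0
∇×A = (2*x - 7, 6*x^2 - 2*y - 4*z + 6, 0)
At (3, 2, -3): (-1, 68, 0).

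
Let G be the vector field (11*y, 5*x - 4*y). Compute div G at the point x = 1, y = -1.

∂G₁/∂x = 0
∂G₂/∂y = -4
∇·G = -4
At (1, -1): -4.

-4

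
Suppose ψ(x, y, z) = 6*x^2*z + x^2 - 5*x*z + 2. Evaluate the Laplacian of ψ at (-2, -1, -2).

∂²ψ/∂x² = 2*(6*z + 1)
∂²ψ/∂y² = 0
∂²ψ/∂z² = 0
∇²ψ = 12*z + 2
At (-2, -1, -2): -22.

-22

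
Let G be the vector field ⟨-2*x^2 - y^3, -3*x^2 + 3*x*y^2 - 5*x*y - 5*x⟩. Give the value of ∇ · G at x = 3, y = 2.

∂G₁/∂x = -4*x
∂G₂/∂y = 6*x*y - 5*x
∇·G = 6*x*y - 9*x
At (3, 2): 9.

9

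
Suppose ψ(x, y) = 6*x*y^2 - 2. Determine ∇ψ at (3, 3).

∂ψ/∂x = 6*y^2
∂ψ/∂y = 12*x*y
∇ψ = (6*y^2, 12*x*y)
At (3, 3): (54, 108).

(54, 108)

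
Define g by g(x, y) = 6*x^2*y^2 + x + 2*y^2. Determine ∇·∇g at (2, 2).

100

∂²g/∂x² = 12*y^2
∂²g/∂y² = 4*(3*x^2 + 1)
∇²g = 12*x^2 + 12*y^2 + 4
At (2, 2): 100.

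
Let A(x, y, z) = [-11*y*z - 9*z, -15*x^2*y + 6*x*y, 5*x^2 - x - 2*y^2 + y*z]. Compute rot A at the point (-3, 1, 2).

(∇×A)₁ = ∂A₃/∂y − ∂A₂/∂z = -4*y + z
(∇×A)₂ = ∂A₁/∂z − ∂A₃/∂x = -10*x - 11*y - 8
(∇×A)₃ = ∂A₂/∂x − ∂A₁/∂y = -30*x*y + 6*y + 11*z
∇×A = (-4*y + z, -10*x - 11*y - 8, -30*x*y + 6*y + 11*z)
At (-3, 1, 2): (-2, 11, 118).

(-2, 11, 118)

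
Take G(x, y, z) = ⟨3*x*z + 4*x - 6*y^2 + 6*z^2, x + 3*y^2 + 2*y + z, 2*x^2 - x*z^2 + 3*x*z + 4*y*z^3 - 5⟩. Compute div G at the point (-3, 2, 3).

∂G₁/∂x = 3*z + 4
∂G₂/∂y = 6*y + 2
∂G₃/∂z = -2*x*z + 3*x + 12*y*z^2
∇·G = -2*x*z + 3*x + 12*y*z^2 + 6*y + 3*z + 6
At (-3, 2, 3): 252.

252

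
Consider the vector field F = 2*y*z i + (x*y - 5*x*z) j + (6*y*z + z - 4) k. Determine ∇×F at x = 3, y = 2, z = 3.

(33, 4, -19)

(∇×F)₁ = ∂F₃/∂y − ∂F₂/∂z = 5*x + 6*z
(∇×F)₂ = ∂F₁/∂z − ∂F₃/∂x = 2*y
(∇×F)₃ = ∂F₂/∂x − ∂F₁/∂y = y - 7*z
∇×F = (5*x + 6*z, 2*y, y - 7*z)
At (3, 2, 3): (33, 4, -19).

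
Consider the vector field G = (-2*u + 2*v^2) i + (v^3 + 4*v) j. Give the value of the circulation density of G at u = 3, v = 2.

-8

∂G₂/∂u = 0
∂G₁/∂v = 4*v
Scalar curl = -4*v
At (3, 2): -8.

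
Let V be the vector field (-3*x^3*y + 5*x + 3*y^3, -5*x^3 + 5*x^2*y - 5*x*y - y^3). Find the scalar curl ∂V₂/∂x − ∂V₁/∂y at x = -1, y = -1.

-12

∂V₂/∂x = -15*x^2 + 10*x*y - 5*y
∂V₁/∂y = -3*x^3 + 9*y^2
Scalar curl = 3*x^3 - 15*x^2 + 10*x*y - 9*y^2 - 5*y
At (-1, -1): -12.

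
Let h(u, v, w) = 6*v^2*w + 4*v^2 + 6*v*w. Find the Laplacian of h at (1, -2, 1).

∂²h/∂u² = 0
∂²h/∂v² = 4*(3*w + 2)
∂²h/∂w² = 0
∇²h = 12*w + 8
At (1, -2, 1): 20.

20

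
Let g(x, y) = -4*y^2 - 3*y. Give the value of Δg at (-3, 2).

-8

∂²g/∂x² = 0
∂²g/∂y² = -8
∇²g = -8
At (-3, 2): -8.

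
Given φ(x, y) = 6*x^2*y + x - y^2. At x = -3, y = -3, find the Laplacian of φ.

∂²φ/∂x² = 12*y
∂²φ/∂y² = -2
∇²φ = 12*y - 2
At (-3, -3): -38.

-38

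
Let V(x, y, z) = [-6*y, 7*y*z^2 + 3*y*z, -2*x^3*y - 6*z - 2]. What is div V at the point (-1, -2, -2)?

∂V₁/∂x = 0
∂V₂/∂y = 7*z^2 + 3*z
∂V₃/∂z = -6
∇·V = 7*z^2 + 3*z - 6
At (-1, -2, -2): 16.

16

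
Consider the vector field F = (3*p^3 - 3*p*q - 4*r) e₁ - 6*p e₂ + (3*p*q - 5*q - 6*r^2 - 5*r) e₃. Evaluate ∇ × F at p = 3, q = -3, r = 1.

(∇×F)₁ = ∂F₃/∂q − ∂F₂/∂r = 3*p - 5
(∇×F)₂ = ∂F₁/∂r − ∂F₃/∂p = -3*q - 4
(∇×F)₃ = ∂F₂/∂p − ∂F₁/∂q = 3*p - 6
∇×F = (3*p - 5, -3*q - 4, 3*p - 6)
At (3, -3, 1): (4, 5, 3).

(4, 5, 3)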